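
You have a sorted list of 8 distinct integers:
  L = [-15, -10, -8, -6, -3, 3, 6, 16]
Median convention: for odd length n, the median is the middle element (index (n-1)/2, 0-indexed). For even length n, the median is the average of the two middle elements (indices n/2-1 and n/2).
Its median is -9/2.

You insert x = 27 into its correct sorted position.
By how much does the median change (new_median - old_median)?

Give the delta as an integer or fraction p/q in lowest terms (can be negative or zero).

Answer: 3/2

Derivation:
Old median = -9/2
After inserting x = 27: new sorted = [-15, -10, -8, -6, -3, 3, 6, 16, 27]
New median = -3
Delta = -3 - -9/2 = 3/2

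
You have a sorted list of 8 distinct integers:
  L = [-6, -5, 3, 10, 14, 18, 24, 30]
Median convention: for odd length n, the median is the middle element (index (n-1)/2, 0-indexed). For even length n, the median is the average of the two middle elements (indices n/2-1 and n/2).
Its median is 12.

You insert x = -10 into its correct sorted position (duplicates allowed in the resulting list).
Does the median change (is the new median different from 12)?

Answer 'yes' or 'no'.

Answer: yes

Derivation:
Old median = 12
Insert x = -10
New median = 10
Changed? yes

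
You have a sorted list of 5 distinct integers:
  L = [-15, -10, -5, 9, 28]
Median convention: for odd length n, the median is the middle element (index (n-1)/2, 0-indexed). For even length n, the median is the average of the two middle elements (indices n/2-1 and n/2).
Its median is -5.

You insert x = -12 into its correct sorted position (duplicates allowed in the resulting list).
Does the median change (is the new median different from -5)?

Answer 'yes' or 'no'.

Old median = -5
Insert x = -12
New median = -15/2
Changed? yes

Answer: yes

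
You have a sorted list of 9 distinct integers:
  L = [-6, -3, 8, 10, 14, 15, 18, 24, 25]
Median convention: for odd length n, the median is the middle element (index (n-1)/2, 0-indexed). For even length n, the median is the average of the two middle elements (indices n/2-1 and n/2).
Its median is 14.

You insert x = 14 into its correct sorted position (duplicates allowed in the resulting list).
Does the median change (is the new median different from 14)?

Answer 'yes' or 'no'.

Old median = 14
Insert x = 14
New median = 14
Changed? no

Answer: no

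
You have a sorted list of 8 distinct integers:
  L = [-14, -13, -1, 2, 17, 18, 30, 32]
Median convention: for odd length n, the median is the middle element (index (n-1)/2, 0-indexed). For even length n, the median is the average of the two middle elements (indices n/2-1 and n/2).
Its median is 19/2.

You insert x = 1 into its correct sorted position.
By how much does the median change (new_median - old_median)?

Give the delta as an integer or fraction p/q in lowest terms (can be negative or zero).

Answer: -15/2

Derivation:
Old median = 19/2
After inserting x = 1: new sorted = [-14, -13, -1, 1, 2, 17, 18, 30, 32]
New median = 2
Delta = 2 - 19/2 = -15/2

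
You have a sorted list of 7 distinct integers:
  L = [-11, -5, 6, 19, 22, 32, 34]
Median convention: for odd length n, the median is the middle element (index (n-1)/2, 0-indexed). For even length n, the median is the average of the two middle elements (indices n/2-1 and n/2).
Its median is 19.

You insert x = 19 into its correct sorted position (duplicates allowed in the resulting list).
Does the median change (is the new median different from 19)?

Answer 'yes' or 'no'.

Answer: no

Derivation:
Old median = 19
Insert x = 19
New median = 19
Changed? no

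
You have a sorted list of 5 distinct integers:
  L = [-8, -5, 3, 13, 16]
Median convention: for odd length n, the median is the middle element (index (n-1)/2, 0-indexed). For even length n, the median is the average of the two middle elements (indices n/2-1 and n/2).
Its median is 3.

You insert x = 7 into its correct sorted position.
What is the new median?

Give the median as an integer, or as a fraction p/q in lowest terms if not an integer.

Old list (sorted, length 5): [-8, -5, 3, 13, 16]
Old median = 3
Insert x = 7
Old length odd (5). Middle was index 2 = 3.
New length even (6). New median = avg of two middle elements.
x = 7: 3 elements are < x, 2 elements are > x.
New sorted list: [-8, -5, 3, 7, 13, 16]
New median = 5

Answer: 5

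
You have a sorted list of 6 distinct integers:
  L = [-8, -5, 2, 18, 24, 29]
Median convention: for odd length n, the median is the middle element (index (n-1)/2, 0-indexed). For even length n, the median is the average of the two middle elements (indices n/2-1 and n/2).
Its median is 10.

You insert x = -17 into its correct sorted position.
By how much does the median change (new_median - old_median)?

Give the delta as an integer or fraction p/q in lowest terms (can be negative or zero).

Answer: -8

Derivation:
Old median = 10
After inserting x = -17: new sorted = [-17, -8, -5, 2, 18, 24, 29]
New median = 2
Delta = 2 - 10 = -8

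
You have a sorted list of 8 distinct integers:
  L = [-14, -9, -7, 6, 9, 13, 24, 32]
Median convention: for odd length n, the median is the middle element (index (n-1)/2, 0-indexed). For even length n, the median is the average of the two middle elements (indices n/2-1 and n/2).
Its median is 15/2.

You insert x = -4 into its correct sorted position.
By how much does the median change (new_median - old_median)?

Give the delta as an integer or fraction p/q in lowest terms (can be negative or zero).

Old median = 15/2
After inserting x = -4: new sorted = [-14, -9, -7, -4, 6, 9, 13, 24, 32]
New median = 6
Delta = 6 - 15/2 = -3/2

Answer: -3/2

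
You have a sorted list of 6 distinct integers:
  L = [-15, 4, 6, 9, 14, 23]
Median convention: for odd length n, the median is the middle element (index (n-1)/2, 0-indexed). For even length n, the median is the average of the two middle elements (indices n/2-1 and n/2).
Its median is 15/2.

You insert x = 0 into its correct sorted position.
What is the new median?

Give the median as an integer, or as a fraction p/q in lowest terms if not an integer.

Old list (sorted, length 6): [-15, 4, 6, 9, 14, 23]
Old median = 15/2
Insert x = 0
Old length even (6). Middle pair: indices 2,3 = 6,9.
New length odd (7). New median = single middle element.
x = 0: 1 elements are < x, 5 elements are > x.
New sorted list: [-15, 0, 4, 6, 9, 14, 23]
New median = 6

Answer: 6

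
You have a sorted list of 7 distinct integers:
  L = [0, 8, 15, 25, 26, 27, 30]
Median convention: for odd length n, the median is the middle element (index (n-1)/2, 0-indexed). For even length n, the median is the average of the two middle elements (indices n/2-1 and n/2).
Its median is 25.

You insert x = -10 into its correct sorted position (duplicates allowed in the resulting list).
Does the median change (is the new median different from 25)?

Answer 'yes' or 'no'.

Answer: yes

Derivation:
Old median = 25
Insert x = -10
New median = 20
Changed? yes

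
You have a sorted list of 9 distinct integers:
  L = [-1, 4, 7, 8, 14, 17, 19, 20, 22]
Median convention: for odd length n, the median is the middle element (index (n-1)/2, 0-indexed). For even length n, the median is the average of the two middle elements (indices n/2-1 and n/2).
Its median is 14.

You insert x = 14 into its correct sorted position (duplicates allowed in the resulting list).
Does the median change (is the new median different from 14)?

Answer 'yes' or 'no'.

Old median = 14
Insert x = 14
New median = 14
Changed? no

Answer: no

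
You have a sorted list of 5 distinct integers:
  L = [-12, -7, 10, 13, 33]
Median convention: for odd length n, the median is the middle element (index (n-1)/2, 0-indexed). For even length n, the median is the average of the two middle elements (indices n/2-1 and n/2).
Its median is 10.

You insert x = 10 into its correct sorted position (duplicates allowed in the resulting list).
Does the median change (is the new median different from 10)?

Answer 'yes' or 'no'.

Old median = 10
Insert x = 10
New median = 10
Changed? no

Answer: no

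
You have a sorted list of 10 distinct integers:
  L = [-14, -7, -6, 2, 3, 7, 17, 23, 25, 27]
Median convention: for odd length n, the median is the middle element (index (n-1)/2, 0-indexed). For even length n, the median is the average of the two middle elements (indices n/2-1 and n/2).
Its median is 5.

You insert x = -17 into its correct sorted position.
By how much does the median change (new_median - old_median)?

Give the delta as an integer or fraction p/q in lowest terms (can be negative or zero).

Old median = 5
After inserting x = -17: new sorted = [-17, -14, -7, -6, 2, 3, 7, 17, 23, 25, 27]
New median = 3
Delta = 3 - 5 = -2

Answer: -2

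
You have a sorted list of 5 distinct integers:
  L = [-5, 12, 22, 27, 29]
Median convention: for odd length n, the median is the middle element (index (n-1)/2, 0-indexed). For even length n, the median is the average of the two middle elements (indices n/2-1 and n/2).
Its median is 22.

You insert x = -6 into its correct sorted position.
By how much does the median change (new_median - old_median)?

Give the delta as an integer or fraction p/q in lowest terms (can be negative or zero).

Old median = 22
After inserting x = -6: new sorted = [-6, -5, 12, 22, 27, 29]
New median = 17
Delta = 17 - 22 = -5

Answer: -5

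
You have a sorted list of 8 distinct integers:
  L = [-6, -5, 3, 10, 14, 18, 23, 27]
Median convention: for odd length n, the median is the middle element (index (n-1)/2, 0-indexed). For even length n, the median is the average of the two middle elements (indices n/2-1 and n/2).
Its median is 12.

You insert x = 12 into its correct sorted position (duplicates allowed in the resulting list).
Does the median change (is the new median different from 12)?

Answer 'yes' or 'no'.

Answer: no

Derivation:
Old median = 12
Insert x = 12
New median = 12
Changed? no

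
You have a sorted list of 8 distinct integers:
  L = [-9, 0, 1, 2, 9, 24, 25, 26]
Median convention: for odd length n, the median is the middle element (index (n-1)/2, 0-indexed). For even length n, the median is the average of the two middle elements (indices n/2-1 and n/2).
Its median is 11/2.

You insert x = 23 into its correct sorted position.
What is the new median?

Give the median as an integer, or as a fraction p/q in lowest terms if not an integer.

Answer: 9

Derivation:
Old list (sorted, length 8): [-9, 0, 1, 2, 9, 24, 25, 26]
Old median = 11/2
Insert x = 23
Old length even (8). Middle pair: indices 3,4 = 2,9.
New length odd (9). New median = single middle element.
x = 23: 5 elements are < x, 3 elements are > x.
New sorted list: [-9, 0, 1, 2, 9, 23, 24, 25, 26]
New median = 9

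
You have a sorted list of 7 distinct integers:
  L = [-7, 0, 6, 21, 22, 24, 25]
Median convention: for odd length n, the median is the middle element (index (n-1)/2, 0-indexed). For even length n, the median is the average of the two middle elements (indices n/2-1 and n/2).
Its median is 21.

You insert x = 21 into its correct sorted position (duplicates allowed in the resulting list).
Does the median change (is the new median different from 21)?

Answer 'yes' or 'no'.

Answer: no

Derivation:
Old median = 21
Insert x = 21
New median = 21
Changed? no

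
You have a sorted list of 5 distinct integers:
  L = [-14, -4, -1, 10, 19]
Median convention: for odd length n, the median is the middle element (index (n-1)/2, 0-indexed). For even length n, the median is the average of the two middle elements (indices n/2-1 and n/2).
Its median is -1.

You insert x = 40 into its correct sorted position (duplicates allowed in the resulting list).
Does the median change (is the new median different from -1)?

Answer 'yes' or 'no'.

Old median = -1
Insert x = 40
New median = 9/2
Changed? yes

Answer: yes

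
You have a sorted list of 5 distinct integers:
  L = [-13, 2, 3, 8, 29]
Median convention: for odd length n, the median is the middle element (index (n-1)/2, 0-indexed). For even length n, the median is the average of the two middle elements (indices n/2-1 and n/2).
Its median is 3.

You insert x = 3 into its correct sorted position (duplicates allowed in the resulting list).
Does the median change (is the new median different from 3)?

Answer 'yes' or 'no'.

Old median = 3
Insert x = 3
New median = 3
Changed? no

Answer: no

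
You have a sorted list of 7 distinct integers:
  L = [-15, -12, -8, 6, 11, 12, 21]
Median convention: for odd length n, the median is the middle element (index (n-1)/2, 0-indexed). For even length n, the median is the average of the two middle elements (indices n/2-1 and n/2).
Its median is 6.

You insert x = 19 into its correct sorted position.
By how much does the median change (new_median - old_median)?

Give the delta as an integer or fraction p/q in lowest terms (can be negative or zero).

Old median = 6
After inserting x = 19: new sorted = [-15, -12, -8, 6, 11, 12, 19, 21]
New median = 17/2
Delta = 17/2 - 6 = 5/2

Answer: 5/2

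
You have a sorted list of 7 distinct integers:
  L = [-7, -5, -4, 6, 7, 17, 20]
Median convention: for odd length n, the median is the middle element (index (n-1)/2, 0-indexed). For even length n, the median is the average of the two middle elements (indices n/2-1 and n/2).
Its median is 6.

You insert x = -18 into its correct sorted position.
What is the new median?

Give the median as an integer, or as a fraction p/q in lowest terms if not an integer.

Answer: 1

Derivation:
Old list (sorted, length 7): [-7, -5, -4, 6, 7, 17, 20]
Old median = 6
Insert x = -18
Old length odd (7). Middle was index 3 = 6.
New length even (8). New median = avg of two middle elements.
x = -18: 0 elements are < x, 7 elements are > x.
New sorted list: [-18, -7, -5, -4, 6, 7, 17, 20]
New median = 1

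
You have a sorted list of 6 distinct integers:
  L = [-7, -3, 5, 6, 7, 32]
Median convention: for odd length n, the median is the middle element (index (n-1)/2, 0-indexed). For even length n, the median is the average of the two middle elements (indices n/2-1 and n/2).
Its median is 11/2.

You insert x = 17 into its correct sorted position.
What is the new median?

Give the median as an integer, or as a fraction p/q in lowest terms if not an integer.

Answer: 6

Derivation:
Old list (sorted, length 6): [-7, -3, 5, 6, 7, 32]
Old median = 11/2
Insert x = 17
Old length even (6). Middle pair: indices 2,3 = 5,6.
New length odd (7). New median = single middle element.
x = 17: 5 elements are < x, 1 elements are > x.
New sorted list: [-7, -3, 5, 6, 7, 17, 32]
New median = 6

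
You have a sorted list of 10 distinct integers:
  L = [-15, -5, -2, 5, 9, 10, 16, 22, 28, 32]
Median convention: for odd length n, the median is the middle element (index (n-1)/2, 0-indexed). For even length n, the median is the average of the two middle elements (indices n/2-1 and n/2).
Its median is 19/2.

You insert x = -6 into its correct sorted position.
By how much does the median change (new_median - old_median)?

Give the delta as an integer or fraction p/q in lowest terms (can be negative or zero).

Old median = 19/2
After inserting x = -6: new sorted = [-15, -6, -5, -2, 5, 9, 10, 16, 22, 28, 32]
New median = 9
Delta = 9 - 19/2 = -1/2

Answer: -1/2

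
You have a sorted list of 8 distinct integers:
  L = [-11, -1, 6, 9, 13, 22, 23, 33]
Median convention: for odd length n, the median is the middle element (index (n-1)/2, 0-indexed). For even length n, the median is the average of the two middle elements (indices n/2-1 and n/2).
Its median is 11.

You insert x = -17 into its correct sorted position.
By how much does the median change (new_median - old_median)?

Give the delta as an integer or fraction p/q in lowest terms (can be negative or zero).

Answer: -2

Derivation:
Old median = 11
After inserting x = -17: new sorted = [-17, -11, -1, 6, 9, 13, 22, 23, 33]
New median = 9
Delta = 9 - 11 = -2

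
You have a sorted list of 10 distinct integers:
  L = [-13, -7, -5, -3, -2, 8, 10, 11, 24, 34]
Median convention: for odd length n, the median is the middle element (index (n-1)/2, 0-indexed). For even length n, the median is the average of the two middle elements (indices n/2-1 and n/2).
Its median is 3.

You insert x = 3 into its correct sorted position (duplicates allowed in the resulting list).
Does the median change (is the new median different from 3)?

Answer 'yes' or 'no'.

Old median = 3
Insert x = 3
New median = 3
Changed? no

Answer: no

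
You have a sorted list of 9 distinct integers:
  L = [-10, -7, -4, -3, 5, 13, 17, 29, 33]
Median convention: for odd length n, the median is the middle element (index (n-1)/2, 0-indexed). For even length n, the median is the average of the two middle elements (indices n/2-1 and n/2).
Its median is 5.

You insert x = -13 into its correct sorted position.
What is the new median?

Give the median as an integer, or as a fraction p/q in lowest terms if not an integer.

Answer: 1

Derivation:
Old list (sorted, length 9): [-10, -7, -4, -3, 5, 13, 17, 29, 33]
Old median = 5
Insert x = -13
Old length odd (9). Middle was index 4 = 5.
New length even (10). New median = avg of two middle elements.
x = -13: 0 elements are < x, 9 elements are > x.
New sorted list: [-13, -10, -7, -4, -3, 5, 13, 17, 29, 33]
New median = 1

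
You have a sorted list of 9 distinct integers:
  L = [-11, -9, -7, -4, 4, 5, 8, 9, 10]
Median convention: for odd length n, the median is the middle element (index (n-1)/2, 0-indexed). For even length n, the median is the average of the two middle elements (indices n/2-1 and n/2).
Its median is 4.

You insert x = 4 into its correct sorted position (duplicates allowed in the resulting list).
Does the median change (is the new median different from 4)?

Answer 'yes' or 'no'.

Old median = 4
Insert x = 4
New median = 4
Changed? no

Answer: no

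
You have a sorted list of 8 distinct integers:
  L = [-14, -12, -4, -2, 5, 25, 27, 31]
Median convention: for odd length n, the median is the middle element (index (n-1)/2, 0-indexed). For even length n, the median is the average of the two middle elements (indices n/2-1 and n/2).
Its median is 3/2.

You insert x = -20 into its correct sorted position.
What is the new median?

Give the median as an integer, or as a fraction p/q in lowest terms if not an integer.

Old list (sorted, length 8): [-14, -12, -4, -2, 5, 25, 27, 31]
Old median = 3/2
Insert x = -20
Old length even (8). Middle pair: indices 3,4 = -2,5.
New length odd (9). New median = single middle element.
x = -20: 0 elements are < x, 8 elements are > x.
New sorted list: [-20, -14, -12, -4, -2, 5, 25, 27, 31]
New median = -2

Answer: -2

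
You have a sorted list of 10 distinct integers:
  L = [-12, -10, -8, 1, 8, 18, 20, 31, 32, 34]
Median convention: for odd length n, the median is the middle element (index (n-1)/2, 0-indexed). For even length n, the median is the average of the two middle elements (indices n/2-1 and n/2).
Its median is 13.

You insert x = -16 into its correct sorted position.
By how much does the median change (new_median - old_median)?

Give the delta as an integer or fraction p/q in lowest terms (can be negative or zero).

Answer: -5

Derivation:
Old median = 13
After inserting x = -16: new sorted = [-16, -12, -10, -8, 1, 8, 18, 20, 31, 32, 34]
New median = 8
Delta = 8 - 13 = -5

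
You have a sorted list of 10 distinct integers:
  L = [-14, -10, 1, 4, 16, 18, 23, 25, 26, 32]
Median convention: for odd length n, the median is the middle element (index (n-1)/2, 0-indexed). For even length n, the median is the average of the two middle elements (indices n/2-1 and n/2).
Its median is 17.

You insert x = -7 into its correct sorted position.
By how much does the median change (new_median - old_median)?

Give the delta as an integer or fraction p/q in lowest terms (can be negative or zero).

Answer: -1

Derivation:
Old median = 17
After inserting x = -7: new sorted = [-14, -10, -7, 1, 4, 16, 18, 23, 25, 26, 32]
New median = 16
Delta = 16 - 17 = -1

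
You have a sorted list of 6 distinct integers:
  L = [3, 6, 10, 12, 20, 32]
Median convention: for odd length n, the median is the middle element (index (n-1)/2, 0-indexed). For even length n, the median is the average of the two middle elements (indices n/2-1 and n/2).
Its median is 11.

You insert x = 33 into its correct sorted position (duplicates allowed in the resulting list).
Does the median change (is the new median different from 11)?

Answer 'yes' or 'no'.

Answer: yes

Derivation:
Old median = 11
Insert x = 33
New median = 12
Changed? yes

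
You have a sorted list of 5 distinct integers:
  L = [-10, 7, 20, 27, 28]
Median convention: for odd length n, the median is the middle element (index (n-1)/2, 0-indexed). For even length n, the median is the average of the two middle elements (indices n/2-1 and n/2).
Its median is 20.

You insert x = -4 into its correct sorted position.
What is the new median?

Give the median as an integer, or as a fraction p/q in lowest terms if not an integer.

Old list (sorted, length 5): [-10, 7, 20, 27, 28]
Old median = 20
Insert x = -4
Old length odd (5). Middle was index 2 = 20.
New length even (6). New median = avg of two middle elements.
x = -4: 1 elements are < x, 4 elements are > x.
New sorted list: [-10, -4, 7, 20, 27, 28]
New median = 27/2

Answer: 27/2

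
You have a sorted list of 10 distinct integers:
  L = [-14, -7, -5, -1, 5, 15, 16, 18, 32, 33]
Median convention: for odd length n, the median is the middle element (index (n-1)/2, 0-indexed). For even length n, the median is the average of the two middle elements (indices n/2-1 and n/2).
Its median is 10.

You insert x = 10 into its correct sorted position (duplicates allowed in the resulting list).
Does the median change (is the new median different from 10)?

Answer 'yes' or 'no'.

Old median = 10
Insert x = 10
New median = 10
Changed? no

Answer: no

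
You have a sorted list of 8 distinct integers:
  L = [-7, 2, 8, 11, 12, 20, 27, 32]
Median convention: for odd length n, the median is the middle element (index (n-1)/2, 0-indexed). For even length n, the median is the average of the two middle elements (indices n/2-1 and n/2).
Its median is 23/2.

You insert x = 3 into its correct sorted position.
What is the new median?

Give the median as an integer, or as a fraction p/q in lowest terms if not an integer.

Answer: 11

Derivation:
Old list (sorted, length 8): [-7, 2, 8, 11, 12, 20, 27, 32]
Old median = 23/2
Insert x = 3
Old length even (8). Middle pair: indices 3,4 = 11,12.
New length odd (9). New median = single middle element.
x = 3: 2 elements are < x, 6 elements are > x.
New sorted list: [-7, 2, 3, 8, 11, 12, 20, 27, 32]
New median = 11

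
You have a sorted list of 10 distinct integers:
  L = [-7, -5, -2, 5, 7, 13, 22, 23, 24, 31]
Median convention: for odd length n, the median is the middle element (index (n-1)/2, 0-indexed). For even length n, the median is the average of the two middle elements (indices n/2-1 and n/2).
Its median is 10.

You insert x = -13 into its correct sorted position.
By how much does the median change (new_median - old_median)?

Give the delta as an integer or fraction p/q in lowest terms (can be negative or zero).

Old median = 10
After inserting x = -13: new sorted = [-13, -7, -5, -2, 5, 7, 13, 22, 23, 24, 31]
New median = 7
Delta = 7 - 10 = -3

Answer: -3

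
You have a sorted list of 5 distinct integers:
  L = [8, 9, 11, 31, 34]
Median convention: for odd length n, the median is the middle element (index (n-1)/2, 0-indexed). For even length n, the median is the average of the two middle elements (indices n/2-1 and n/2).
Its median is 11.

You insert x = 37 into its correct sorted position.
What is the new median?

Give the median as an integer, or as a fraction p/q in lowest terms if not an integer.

Answer: 21

Derivation:
Old list (sorted, length 5): [8, 9, 11, 31, 34]
Old median = 11
Insert x = 37
Old length odd (5). Middle was index 2 = 11.
New length even (6). New median = avg of two middle elements.
x = 37: 5 elements are < x, 0 elements are > x.
New sorted list: [8, 9, 11, 31, 34, 37]
New median = 21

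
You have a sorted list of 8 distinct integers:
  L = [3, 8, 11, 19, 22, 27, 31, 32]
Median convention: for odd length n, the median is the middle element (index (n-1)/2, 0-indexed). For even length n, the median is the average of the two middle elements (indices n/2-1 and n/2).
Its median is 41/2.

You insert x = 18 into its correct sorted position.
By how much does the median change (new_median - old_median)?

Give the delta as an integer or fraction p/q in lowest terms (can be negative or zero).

Old median = 41/2
After inserting x = 18: new sorted = [3, 8, 11, 18, 19, 22, 27, 31, 32]
New median = 19
Delta = 19 - 41/2 = -3/2

Answer: -3/2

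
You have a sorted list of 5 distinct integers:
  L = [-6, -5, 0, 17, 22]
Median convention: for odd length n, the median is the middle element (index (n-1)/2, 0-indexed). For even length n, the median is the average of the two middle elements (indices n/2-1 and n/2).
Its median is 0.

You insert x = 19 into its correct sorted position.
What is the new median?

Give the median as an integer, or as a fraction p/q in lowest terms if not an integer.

Answer: 17/2

Derivation:
Old list (sorted, length 5): [-6, -5, 0, 17, 22]
Old median = 0
Insert x = 19
Old length odd (5). Middle was index 2 = 0.
New length even (6). New median = avg of two middle elements.
x = 19: 4 elements are < x, 1 elements are > x.
New sorted list: [-6, -5, 0, 17, 19, 22]
New median = 17/2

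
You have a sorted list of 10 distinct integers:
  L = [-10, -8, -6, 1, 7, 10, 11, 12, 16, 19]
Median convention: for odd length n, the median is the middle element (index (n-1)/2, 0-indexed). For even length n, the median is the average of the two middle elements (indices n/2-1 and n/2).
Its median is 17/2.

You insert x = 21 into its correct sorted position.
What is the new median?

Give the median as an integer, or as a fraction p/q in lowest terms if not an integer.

Answer: 10

Derivation:
Old list (sorted, length 10): [-10, -8, -6, 1, 7, 10, 11, 12, 16, 19]
Old median = 17/2
Insert x = 21
Old length even (10). Middle pair: indices 4,5 = 7,10.
New length odd (11). New median = single middle element.
x = 21: 10 elements are < x, 0 elements are > x.
New sorted list: [-10, -8, -6, 1, 7, 10, 11, 12, 16, 19, 21]
New median = 10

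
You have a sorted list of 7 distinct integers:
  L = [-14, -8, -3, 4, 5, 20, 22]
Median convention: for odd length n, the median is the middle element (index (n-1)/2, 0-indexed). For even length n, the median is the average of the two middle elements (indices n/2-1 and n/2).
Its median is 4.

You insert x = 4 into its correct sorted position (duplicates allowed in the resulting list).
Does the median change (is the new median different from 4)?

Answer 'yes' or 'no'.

Answer: no

Derivation:
Old median = 4
Insert x = 4
New median = 4
Changed? no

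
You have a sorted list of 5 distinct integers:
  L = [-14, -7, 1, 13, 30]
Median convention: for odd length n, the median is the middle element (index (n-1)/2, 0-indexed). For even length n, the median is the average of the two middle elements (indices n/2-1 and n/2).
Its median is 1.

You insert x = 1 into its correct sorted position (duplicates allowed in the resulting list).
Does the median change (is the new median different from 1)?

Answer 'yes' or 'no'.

Old median = 1
Insert x = 1
New median = 1
Changed? no

Answer: no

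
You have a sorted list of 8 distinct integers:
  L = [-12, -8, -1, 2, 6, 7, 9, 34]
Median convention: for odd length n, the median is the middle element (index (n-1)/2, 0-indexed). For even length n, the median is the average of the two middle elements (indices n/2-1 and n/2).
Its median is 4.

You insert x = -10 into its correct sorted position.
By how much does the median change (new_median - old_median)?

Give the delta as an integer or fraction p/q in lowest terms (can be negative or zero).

Answer: -2

Derivation:
Old median = 4
After inserting x = -10: new sorted = [-12, -10, -8, -1, 2, 6, 7, 9, 34]
New median = 2
Delta = 2 - 4 = -2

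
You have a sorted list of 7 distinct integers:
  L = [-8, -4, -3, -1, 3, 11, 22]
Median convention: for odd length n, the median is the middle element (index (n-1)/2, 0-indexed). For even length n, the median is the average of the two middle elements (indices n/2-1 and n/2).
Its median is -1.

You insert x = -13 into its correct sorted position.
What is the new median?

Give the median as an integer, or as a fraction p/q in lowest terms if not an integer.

Old list (sorted, length 7): [-8, -4, -3, -1, 3, 11, 22]
Old median = -1
Insert x = -13
Old length odd (7). Middle was index 3 = -1.
New length even (8). New median = avg of two middle elements.
x = -13: 0 elements are < x, 7 elements are > x.
New sorted list: [-13, -8, -4, -3, -1, 3, 11, 22]
New median = -2

Answer: -2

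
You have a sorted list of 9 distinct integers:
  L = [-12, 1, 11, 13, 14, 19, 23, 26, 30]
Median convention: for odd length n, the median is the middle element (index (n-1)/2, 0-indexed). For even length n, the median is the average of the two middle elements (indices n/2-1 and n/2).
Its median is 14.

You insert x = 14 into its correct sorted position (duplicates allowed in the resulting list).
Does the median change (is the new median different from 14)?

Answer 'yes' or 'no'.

Answer: no

Derivation:
Old median = 14
Insert x = 14
New median = 14
Changed? no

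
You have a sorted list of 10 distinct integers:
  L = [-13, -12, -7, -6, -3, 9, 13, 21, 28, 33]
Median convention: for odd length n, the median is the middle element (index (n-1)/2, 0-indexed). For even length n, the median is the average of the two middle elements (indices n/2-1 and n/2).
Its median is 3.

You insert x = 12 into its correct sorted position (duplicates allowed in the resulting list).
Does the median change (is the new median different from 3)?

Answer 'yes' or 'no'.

Old median = 3
Insert x = 12
New median = 9
Changed? yes

Answer: yes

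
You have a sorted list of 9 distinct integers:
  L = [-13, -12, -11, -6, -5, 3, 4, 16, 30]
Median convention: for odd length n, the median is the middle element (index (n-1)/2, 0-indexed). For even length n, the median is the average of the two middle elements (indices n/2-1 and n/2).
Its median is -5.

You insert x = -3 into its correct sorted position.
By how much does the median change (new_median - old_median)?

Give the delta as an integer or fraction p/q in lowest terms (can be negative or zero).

Answer: 1

Derivation:
Old median = -5
After inserting x = -3: new sorted = [-13, -12, -11, -6, -5, -3, 3, 4, 16, 30]
New median = -4
Delta = -4 - -5 = 1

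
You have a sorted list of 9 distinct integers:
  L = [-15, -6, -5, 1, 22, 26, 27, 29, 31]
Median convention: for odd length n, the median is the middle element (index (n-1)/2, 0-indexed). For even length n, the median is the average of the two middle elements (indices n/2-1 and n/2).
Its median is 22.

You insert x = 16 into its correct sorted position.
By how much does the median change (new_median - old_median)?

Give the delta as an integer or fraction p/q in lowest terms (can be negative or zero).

Old median = 22
After inserting x = 16: new sorted = [-15, -6, -5, 1, 16, 22, 26, 27, 29, 31]
New median = 19
Delta = 19 - 22 = -3

Answer: -3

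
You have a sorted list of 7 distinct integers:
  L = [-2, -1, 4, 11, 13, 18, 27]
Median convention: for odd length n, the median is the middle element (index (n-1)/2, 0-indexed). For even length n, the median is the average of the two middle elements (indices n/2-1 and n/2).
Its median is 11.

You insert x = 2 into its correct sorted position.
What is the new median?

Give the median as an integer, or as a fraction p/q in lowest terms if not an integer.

Old list (sorted, length 7): [-2, -1, 4, 11, 13, 18, 27]
Old median = 11
Insert x = 2
Old length odd (7). Middle was index 3 = 11.
New length even (8). New median = avg of two middle elements.
x = 2: 2 elements are < x, 5 elements are > x.
New sorted list: [-2, -1, 2, 4, 11, 13, 18, 27]
New median = 15/2

Answer: 15/2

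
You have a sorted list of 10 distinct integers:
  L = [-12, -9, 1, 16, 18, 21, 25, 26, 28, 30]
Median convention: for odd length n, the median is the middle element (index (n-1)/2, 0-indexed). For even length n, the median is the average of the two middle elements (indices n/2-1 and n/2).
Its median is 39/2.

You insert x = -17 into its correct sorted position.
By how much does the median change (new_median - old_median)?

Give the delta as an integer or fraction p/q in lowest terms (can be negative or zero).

Old median = 39/2
After inserting x = -17: new sorted = [-17, -12, -9, 1, 16, 18, 21, 25, 26, 28, 30]
New median = 18
Delta = 18 - 39/2 = -3/2

Answer: -3/2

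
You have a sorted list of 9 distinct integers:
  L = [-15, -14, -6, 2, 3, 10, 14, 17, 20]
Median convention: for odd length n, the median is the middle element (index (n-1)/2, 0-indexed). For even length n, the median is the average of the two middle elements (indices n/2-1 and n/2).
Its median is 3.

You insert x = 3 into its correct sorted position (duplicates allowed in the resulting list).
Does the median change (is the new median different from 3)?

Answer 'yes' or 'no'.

Old median = 3
Insert x = 3
New median = 3
Changed? no

Answer: no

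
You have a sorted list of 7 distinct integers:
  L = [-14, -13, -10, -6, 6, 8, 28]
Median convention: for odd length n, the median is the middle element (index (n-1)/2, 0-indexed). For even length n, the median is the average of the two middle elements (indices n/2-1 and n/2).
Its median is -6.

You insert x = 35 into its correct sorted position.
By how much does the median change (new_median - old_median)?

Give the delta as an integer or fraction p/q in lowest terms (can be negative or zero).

Answer: 6

Derivation:
Old median = -6
After inserting x = 35: new sorted = [-14, -13, -10, -6, 6, 8, 28, 35]
New median = 0
Delta = 0 - -6 = 6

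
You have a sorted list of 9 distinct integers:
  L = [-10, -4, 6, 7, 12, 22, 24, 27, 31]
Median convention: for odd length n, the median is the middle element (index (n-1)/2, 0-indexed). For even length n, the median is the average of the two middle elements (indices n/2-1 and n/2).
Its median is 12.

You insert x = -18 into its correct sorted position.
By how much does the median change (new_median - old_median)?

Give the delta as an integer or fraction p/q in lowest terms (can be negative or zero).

Answer: -5/2

Derivation:
Old median = 12
After inserting x = -18: new sorted = [-18, -10, -4, 6, 7, 12, 22, 24, 27, 31]
New median = 19/2
Delta = 19/2 - 12 = -5/2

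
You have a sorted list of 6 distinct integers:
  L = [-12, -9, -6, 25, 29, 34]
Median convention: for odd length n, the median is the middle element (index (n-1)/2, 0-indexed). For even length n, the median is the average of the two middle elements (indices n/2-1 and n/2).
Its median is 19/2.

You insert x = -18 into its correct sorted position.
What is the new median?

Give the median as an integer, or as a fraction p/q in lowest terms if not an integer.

Old list (sorted, length 6): [-12, -9, -6, 25, 29, 34]
Old median = 19/2
Insert x = -18
Old length even (6). Middle pair: indices 2,3 = -6,25.
New length odd (7). New median = single middle element.
x = -18: 0 elements are < x, 6 elements are > x.
New sorted list: [-18, -12, -9, -6, 25, 29, 34]
New median = -6

Answer: -6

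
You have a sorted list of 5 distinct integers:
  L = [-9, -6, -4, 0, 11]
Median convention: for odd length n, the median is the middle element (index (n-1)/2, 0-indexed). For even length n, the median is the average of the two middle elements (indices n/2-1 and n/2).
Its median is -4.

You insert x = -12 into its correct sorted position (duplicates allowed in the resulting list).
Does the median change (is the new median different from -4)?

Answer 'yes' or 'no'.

Old median = -4
Insert x = -12
New median = -5
Changed? yes

Answer: yes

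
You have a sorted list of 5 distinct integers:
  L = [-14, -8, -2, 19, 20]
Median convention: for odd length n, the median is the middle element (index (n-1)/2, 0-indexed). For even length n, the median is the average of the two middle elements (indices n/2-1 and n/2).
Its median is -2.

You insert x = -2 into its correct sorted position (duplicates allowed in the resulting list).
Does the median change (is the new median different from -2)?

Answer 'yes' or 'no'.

Answer: no

Derivation:
Old median = -2
Insert x = -2
New median = -2
Changed? no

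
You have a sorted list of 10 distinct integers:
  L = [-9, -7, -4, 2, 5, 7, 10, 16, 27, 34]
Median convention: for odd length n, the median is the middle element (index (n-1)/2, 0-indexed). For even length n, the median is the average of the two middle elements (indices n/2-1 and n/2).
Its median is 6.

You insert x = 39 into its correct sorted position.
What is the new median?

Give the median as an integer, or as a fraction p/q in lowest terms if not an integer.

Answer: 7

Derivation:
Old list (sorted, length 10): [-9, -7, -4, 2, 5, 7, 10, 16, 27, 34]
Old median = 6
Insert x = 39
Old length even (10). Middle pair: indices 4,5 = 5,7.
New length odd (11). New median = single middle element.
x = 39: 10 elements are < x, 0 elements are > x.
New sorted list: [-9, -7, -4, 2, 5, 7, 10, 16, 27, 34, 39]
New median = 7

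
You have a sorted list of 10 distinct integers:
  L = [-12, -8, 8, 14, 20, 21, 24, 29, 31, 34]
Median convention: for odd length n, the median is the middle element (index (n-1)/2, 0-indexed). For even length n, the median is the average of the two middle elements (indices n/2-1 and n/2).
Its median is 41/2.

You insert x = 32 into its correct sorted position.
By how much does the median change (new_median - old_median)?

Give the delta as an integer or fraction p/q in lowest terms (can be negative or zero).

Answer: 1/2

Derivation:
Old median = 41/2
After inserting x = 32: new sorted = [-12, -8, 8, 14, 20, 21, 24, 29, 31, 32, 34]
New median = 21
Delta = 21 - 41/2 = 1/2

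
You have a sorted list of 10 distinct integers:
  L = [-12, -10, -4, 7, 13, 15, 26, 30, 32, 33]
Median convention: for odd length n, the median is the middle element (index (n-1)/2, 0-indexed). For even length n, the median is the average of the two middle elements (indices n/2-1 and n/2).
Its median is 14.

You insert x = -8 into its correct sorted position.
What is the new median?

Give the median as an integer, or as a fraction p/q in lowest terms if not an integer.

Answer: 13

Derivation:
Old list (sorted, length 10): [-12, -10, -4, 7, 13, 15, 26, 30, 32, 33]
Old median = 14
Insert x = -8
Old length even (10). Middle pair: indices 4,5 = 13,15.
New length odd (11). New median = single middle element.
x = -8: 2 elements are < x, 8 elements are > x.
New sorted list: [-12, -10, -8, -4, 7, 13, 15, 26, 30, 32, 33]
New median = 13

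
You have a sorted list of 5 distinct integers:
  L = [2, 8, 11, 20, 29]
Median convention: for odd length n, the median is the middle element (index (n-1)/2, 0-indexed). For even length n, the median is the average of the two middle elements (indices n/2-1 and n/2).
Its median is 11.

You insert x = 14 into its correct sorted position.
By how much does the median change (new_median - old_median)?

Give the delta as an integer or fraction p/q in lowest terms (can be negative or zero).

Answer: 3/2

Derivation:
Old median = 11
After inserting x = 14: new sorted = [2, 8, 11, 14, 20, 29]
New median = 25/2
Delta = 25/2 - 11 = 3/2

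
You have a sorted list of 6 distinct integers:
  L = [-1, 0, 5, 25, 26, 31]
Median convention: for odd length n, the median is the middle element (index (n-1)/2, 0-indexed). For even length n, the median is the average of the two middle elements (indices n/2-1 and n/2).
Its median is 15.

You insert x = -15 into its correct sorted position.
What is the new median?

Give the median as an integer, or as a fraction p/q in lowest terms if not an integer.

Answer: 5

Derivation:
Old list (sorted, length 6): [-1, 0, 5, 25, 26, 31]
Old median = 15
Insert x = -15
Old length even (6). Middle pair: indices 2,3 = 5,25.
New length odd (7). New median = single middle element.
x = -15: 0 elements are < x, 6 elements are > x.
New sorted list: [-15, -1, 0, 5, 25, 26, 31]
New median = 5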